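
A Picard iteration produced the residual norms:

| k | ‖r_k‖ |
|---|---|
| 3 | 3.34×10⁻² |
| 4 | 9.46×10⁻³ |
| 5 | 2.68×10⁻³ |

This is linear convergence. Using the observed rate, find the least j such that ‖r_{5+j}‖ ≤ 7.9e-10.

12

Rate ρ ≈ ‖r_5‖/‖r_4‖ = 2.68×10⁻³/9.46×10⁻³ = 0.2833.
After j more steps, ‖r_{5+j}‖ ≈ 2.68×10⁻³·ρ^j; need ρ^j ≤ 7.9e-10/2.68×10⁻³ = 2.94776e-07.
j ≥ ln(2.94776e-07)/ln(0.2833) = -15.0371/-1.26125 = 11.922.
So 12 more iterations are needed.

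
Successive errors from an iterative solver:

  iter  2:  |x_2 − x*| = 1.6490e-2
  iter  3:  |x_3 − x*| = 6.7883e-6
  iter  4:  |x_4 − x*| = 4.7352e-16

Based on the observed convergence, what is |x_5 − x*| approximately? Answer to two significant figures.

1.6e-46

First estimate the order: p ≈ ln(|x_4 − x*|/|x_3 − x*|) / ln(|x_3 − x*|/|x_2 − x*|) = ln(4.7352e-16/6.7883e-6)/ln(6.7883e-6/1.6490e-2) = ln(6.97553e-11)/ln(0.000411662) ≈ 3.0000.
Then |x_5 − x*| ≈ |x_4 − x*|·(|x_4 − x*|/|x_3 − x*|)^p = 4.7352e-16·(6.97553e-11)^3.0000 = 4.7352e-16·3.39415e-31 ≈ 1.607e-46.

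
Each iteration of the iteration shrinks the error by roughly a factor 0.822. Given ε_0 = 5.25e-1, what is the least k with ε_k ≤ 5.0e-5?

After k steps, ε_k ≈ 5.25e-1·0.822^k.
Need 0.822^k ≤ 5.0e-5/5.25e-1 = 9.52381e-05.
k ≥ ln(9.52381e-05)/ln(0.822) = -9.2591/-0.19601 = 47.238.
Smallest integer k = 48.

48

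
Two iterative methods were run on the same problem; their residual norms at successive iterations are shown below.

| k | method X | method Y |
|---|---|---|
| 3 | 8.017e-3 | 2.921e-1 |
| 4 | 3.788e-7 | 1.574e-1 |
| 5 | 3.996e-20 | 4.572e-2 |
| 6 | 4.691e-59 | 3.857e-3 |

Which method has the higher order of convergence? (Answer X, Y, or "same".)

Method X: p ≈ ln(4.691e-59/3.996e-20)/ln(3.996e-20/3.788e-7) ≈ 3.00.
Method Y: p ≈ ln(3.857e-3/4.572e-2)/ln(4.572e-2/1.574e-1) ≈ 2.00.
Method X has the higher order (≈3.0 vs ≈2.0).

X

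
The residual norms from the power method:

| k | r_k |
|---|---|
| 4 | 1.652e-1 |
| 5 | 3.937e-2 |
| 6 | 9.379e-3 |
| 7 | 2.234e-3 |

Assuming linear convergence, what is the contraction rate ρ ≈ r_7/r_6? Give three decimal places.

ρ ≈ r_7/r_6 = 2.234e-3/9.379e-3 = 0.23819

0.238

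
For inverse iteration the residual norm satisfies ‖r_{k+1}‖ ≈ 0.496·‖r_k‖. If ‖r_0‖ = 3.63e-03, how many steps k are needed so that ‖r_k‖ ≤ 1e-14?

38

After k steps, ‖r_k‖ ≈ 3.63e-03·0.496^k.
Need 0.496^k ≤ 1e-14/3.63e-03 = 2.75482e-12.
k ≥ ln(2.75482e-12)/ln(0.496) = -26.6177/-0.70118 = 37.961.
Smallest integer k = 38.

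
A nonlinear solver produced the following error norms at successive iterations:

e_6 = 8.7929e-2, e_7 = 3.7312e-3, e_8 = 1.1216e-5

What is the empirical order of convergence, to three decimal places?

p ≈ ln(e_8/e_7) / ln(e_7/e_6)
  = ln(1.1216e-5/3.7312e-3) / ln(3.7312e-3/8.7929e-2)
  = ln(0.003006) / ln(0.0424342)
  = -5.807145 / -3.159801 ≈ 1.837820

1.838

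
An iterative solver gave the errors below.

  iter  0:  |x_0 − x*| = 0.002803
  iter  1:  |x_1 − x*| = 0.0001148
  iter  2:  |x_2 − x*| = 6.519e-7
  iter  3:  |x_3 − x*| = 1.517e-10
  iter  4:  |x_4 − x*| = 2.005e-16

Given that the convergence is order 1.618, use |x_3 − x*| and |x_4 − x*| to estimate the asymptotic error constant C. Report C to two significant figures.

C ≈ |x_4 − x*| / |x_3 − x*|^1.618
  = 2.005e-16 / (1.517e-10)^1.618
  = 2.005e-16 / 1.29669e-16 ≈ 1.5462

1.5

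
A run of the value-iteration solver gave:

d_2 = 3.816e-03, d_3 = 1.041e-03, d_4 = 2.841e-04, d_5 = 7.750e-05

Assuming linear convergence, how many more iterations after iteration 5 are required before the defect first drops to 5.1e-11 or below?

Rate ρ ≈ d_5/d_4 = 7.750e-05/2.841e-04 = 0.2728.
After j more steps, d_{5+j} ≈ 7.750e-05·ρ^j; need ρ^j ≤ 5.1e-11/7.750e-05 = 6.58065e-07.
j ≥ ln(6.58065e-07)/ln(0.2728) = -14.2340/-1.29902 = 10.957.
So 11 more iterations are needed.

11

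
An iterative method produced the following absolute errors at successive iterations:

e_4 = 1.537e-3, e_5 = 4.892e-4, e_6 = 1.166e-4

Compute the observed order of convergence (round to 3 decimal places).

1.253

p ≈ ln(e_6/e_5) / ln(e_5/e_4)
  = ln(1.166e-4/4.892e-4) / ln(4.892e-4/1.537e-3)
  = ln(0.238348) / ln(0.318282)
  = -1.434023 / -1.144817 ≈ 1.252622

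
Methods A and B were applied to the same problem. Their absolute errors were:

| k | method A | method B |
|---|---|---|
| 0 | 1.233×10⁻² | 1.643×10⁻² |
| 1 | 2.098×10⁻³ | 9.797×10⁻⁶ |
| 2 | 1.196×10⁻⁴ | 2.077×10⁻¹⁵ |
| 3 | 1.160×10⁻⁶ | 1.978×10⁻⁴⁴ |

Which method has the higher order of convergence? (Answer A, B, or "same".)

B

Method A: p ≈ ln(1.160×10⁻⁶/1.196×10⁻⁴)/ln(1.196×10⁻⁴/2.098×10⁻³) ≈ 1.62.
Method B: p ≈ ln(1.978×10⁻⁴⁴/2.077×10⁻¹⁵)/ln(2.077×10⁻¹⁵/9.797×10⁻⁶) ≈ 3.00.
Method B has the higher order (≈3.0 vs ≈1.6).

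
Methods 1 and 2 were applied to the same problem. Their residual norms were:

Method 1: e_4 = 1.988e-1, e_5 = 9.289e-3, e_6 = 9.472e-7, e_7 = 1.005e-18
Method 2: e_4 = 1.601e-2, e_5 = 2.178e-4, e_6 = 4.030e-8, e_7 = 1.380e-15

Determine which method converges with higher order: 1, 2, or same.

Method 1: p ≈ ln(1.005e-18/9.472e-7)/ln(9.472e-7/9.289e-3) ≈ 3.00.
Method 2: p ≈ ln(1.380e-15/4.030e-8)/ln(4.030e-8/2.178e-4) ≈ 2.00.
Method 1 has the higher order (≈3.0 vs ≈2.0).

1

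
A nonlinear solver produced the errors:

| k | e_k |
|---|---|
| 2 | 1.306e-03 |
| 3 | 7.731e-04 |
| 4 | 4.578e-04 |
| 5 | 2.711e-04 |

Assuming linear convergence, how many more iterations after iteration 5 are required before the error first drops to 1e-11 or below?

33

Rate ρ ≈ e_5/e_4 = 2.711e-04/4.578e-04 = 0.5922.
After j more steps, e_{5+j} ≈ 2.711e-04·ρ^j; need ρ^j ≤ 1e-11/2.711e-04 = 3.68868e-08.
j ≥ ln(3.68868e-08)/ln(0.5922) = -17.1154/-0.52391 = 32.669.
So 33 more iterations are needed.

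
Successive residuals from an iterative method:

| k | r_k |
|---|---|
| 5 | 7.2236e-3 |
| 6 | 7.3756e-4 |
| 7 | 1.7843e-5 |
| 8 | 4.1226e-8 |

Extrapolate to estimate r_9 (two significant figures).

2.1e-12

First estimate the order: p ≈ ln(r_8/r_7) / ln(r_7/r_6) = ln(4.1226e-8/1.7843e-5)/ln(1.7843e-5/7.3756e-4) = ln(0.00231049)/ln(0.0241919) ≈ 1.6310.
Then r_9 ≈ r_8·(r_8/r_7)^p = 4.1226e-8·(0.00231049)^1.6310 = 4.1226e-8·5.0142e-05 ≈ 2.067e-12.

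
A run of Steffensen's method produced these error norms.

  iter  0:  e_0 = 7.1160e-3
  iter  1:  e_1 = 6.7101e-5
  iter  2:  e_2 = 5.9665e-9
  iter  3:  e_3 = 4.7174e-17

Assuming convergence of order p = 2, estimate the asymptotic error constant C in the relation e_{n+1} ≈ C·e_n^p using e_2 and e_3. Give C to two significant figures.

C ≈ e_3 / e_2^2
  = 4.7174e-17 / (5.9665e-9)^2
  = 4.7174e-17 / 3.55991e-17 ≈ 1.3251

1.3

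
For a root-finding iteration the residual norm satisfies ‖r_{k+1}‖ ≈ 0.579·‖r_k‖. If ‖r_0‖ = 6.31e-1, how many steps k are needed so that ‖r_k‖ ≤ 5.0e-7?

After k steps, ‖r_k‖ ≈ 6.31e-1·0.579^k.
Need 0.579^k ≤ 5.0e-7/6.31e-1 = 7.92393e-07.
k ≥ ln(7.92393e-07)/ln(0.579) = -14.0482/-0.54645 = 25.708.
Smallest integer k = 26.

26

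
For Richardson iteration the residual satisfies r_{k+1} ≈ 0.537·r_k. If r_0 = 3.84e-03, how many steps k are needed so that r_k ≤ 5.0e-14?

After k steps, r_k ≈ 3.84e-03·0.537^k.
Need 0.537^k ≤ 5.0e-14/3.84e-03 = 1.30208e-11.
k ≥ ln(1.30208e-11)/ln(0.537) = -25.0645/-0.62176 = 40.312.
Smallest integer k = 41.

41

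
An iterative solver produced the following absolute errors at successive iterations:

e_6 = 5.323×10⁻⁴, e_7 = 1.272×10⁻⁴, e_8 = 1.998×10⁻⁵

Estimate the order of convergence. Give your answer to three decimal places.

1.293

p ≈ ln(e_8/e_7) / ln(e_7/e_6)
  = ln(1.998×10⁻⁵/1.272×10⁻⁴) / ln(1.272×10⁻⁴/5.323×10⁻⁴)
  = ln(0.157075) / ln(0.238963)
  = -1.851032 / -1.431447 ≈ 1.293119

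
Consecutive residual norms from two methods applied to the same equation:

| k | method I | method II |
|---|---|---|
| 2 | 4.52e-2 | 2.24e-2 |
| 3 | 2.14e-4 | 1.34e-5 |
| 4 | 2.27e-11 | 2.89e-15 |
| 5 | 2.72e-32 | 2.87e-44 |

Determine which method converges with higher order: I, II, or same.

same

Method I: p ≈ ln(2.72e-32/2.27e-11)/ln(2.27e-11/2.14e-4) ≈ 3.00.
Method II: p ≈ ln(2.87e-44/2.89e-15)/ln(2.89e-15/1.34e-5) ≈ 3.00.
Both orders ≈ 3.0 — effectively the same.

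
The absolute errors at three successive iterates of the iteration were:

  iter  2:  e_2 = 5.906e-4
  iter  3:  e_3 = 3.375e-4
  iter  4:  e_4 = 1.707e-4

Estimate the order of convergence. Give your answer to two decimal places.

1.22

p ≈ ln(e_4/e_3) / ln(e_3/e_2)
  = ln(1.707e-4/3.375e-4) / ln(3.375e-4/5.906e-4)
  = ln(0.505778) / ln(0.571453)
  = -0.68166 / -0.55957 ≈ 1.21819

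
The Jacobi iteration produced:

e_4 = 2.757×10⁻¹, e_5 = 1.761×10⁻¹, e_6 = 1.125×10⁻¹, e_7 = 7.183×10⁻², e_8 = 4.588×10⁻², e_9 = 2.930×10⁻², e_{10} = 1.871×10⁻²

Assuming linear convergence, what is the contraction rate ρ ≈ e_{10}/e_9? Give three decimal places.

0.639

ρ ≈ e_{10}/e_9 = 1.871×10⁻²/2.930×10⁻² = 0.63857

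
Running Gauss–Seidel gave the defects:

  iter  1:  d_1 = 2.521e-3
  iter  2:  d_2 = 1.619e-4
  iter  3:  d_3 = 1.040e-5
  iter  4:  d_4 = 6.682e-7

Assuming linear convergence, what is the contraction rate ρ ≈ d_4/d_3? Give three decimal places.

0.064

ρ ≈ d_4/d_3 = 6.682e-7/1.040e-5 = 0.06425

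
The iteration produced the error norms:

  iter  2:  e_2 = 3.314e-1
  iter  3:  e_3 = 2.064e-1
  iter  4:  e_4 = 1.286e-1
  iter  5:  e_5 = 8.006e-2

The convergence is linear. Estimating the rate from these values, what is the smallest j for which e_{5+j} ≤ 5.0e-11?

Rate ρ ≈ e_5/e_4 = 8.006e-2/1.286e-1 = 0.6226.
After j more steps, e_{5+j} ≈ 8.006e-2·ρ^j; need ρ^j ≤ 5.0e-11/8.006e-2 = 6.24532e-10.
j ≥ ln(6.24532e-10)/ln(0.6226) = -21.1940/-0.47385 = 44.727.
So 45 more iterations are needed.

45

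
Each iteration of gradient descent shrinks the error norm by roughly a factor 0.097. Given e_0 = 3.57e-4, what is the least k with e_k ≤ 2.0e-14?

After k steps, e_k ≈ 3.57e-4·0.097^k.
Need 0.097^k ≤ 2.0e-14/3.57e-4 = 5.60224e-11.
k ≥ ln(5.60224e-11)/ln(0.097) = -23.6053/-2.33304 = 10.118.
Smallest integer k = 11.

11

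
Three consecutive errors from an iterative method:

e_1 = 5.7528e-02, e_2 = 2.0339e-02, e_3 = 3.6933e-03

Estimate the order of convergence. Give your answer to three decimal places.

p ≈ ln(e_3/e_2) / ln(e_2/e_1)
  = ln(3.6933e-03/2.0339e-02) / ln(2.0339e-02/5.7528e-02)
  = ln(0.181587) / ln(0.35355)
  = -1.706020 / -1.039730 ≈ 1.640830

1.641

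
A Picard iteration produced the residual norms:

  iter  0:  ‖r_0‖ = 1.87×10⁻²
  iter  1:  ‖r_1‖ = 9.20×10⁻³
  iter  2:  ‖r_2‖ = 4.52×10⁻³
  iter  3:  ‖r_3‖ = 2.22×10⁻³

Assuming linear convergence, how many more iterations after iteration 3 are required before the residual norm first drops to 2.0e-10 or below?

23

Rate ρ ≈ ‖r_3‖/‖r_2‖ = 2.22×10⁻³/4.52×10⁻³ = 0.4912.
After j more steps, ‖r_{3+j}‖ ≈ 2.22×10⁻³·ρ^j; need ρ^j ≤ 2.0e-10/2.22×10⁻³ = 9.00901e-08.
j ≥ ln(9.00901e-08)/ln(0.4912) = -16.2225/-0.71090 = 22.820.
So 23 more iterations are needed.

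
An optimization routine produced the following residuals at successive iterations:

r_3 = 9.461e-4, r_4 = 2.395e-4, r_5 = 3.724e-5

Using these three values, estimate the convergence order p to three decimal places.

1.355

p ≈ ln(r_5/r_4) / ln(r_4/r_3)
  = ln(3.724e-5/2.395e-4) / ln(2.395e-4/9.461e-4)
  = ln(0.155491) / ln(0.253144)
  = -1.861167 / -1.373797 ≈ 1.354761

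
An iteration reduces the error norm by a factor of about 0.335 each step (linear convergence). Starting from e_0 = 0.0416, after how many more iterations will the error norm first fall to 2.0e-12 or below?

22

After k steps, e_k ≈ 0.0416·0.335^k.
Need 0.335^k ≤ 2.0e-12/0.0416 = 4.80769e-11.
k ≥ ln(4.80769e-11)/ln(0.335) = -23.7582/-1.09362 = 21.724.
Smallest integer k = 22.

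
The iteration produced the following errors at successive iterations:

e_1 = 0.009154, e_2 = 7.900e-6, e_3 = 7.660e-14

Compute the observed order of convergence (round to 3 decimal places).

p ≈ ln(e_3/e_2) / ln(e_2/e_1)
  = ln(7.660e-14/7.900e-6) / ln(7.900e-6/0.009154)
  = ln(9.6962e-09) / ln(0.000863011)
  = -18.451532 / -7.055083 ≈ 2.615353

2.615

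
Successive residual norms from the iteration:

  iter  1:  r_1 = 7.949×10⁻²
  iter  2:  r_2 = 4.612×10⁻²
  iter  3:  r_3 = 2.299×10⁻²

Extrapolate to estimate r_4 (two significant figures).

9.4e-3

First estimate the order: p ≈ ln(r_3/r_2) / ln(r_2/r_1) = ln(2.299×10⁻²/4.612×10⁻²)/ln(4.612×10⁻²/7.949×10⁻²) = ln(0.498482)/ln(0.580199) ≈ 1.2789.
Then r_4 ≈ r_3·(r_3/r_2)^p = 2.299×10⁻²·(0.498482)^1.2789 = 2.299×10⁻²·0.41051 ≈ 0.009438.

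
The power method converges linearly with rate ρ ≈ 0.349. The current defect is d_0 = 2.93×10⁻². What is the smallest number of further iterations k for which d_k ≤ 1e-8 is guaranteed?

15

After k steps, d_k ≈ 2.93×10⁻²·0.349^k.
Need 0.349^k ≤ 1e-8/2.93×10⁻² = 3.41297e-07.
k ≥ ln(3.41297e-07)/ln(0.349) = -14.8905/-1.05268 = 14.145.
Smallest integer k = 15.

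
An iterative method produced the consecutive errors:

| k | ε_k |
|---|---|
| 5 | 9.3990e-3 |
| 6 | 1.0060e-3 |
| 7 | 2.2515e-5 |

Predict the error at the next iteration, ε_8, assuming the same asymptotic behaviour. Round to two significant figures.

3.5e-8

First estimate the order: p ≈ ln(ε_7/ε_6) / ln(ε_6/ε_5) = ln(2.2515e-5/1.0060e-3)/ln(1.0060e-3/9.3990e-3) = ln(0.0223807)/ln(0.107033) ≈ 1.7003.
Then ε_8 ≈ ε_7·(ε_7/ε_6)^p = 2.2515e-5·(0.0223807)^1.7003 = 2.2515e-5·0.00156419 ≈ 3.522e-08.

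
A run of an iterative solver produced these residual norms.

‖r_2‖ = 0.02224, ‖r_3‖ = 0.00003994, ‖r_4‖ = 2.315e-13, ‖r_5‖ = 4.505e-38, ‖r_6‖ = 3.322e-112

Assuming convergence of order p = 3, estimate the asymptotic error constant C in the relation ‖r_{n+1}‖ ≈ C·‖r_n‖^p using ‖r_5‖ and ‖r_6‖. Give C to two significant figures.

3.6

C ≈ ‖r_6‖ / ‖r_5‖^3
  = 3.322e-112 / (4.505e-38)^3
  = 3.322e-112 / 9.14291e-113 ≈ 3.6334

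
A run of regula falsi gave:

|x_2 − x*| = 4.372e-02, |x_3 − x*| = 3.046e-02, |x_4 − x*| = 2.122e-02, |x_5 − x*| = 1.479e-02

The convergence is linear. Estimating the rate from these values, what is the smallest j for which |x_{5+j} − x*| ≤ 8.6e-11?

Rate ρ ≈ |x_5 − x*|/|x_4 − x*| = 1.479e-02/2.122e-02 = 0.6970.
After j more steps, |x_{5+j} − x*| ≈ 1.479e-02·ρ^j; need ρ^j ≤ 8.6e-11/1.479e-02 = 5.81474e-09.
j ≥ ln(5.81474e-09)/ln(0.6970) = -18.9629/-0.36097 = 52.533.
So 53 more iterations are needed.

53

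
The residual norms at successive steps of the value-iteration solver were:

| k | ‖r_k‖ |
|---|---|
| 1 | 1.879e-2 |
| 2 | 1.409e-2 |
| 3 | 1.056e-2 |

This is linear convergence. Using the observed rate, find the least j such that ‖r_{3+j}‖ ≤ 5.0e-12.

75

Rate ρ ≈ ‖r_3‖/‖r_2‖ = 1.056e-2/1.409e-2 = 0.7495.
After j more steps, ‖r_{3+j}‖ ≈ 1.056e-2·ρ^j; need ρ^j ≤ 5.0e-12/1.056e-2 = 4.73485e-10.
j ≥ ln(4.73485e-10)/ln(0.7495) = -21.4709/-0.28835 = 74.461.
So 75 more iterations are needed.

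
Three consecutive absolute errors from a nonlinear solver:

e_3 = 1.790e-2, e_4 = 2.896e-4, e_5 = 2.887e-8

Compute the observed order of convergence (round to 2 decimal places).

2.23

p ≈ ln(e_5/e_4) / ln(e_4/e_3)
  = ln(2.887e-8/2.896e-4) / ln(2.896e-4/1.790e-2)
  = ln(9.96892e-05) / ln(0.0161788)
  = -9.21345 / -4.12405 ≈ 2.23408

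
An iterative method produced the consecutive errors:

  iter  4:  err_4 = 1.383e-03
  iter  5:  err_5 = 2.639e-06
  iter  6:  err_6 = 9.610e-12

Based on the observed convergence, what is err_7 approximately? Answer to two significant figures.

1.3e-22

First estimate the order: p ≈ ln(err_6/err_5) / ln(err_5/err_4) = ln(9.610e-12/2.639e-06)/ln(2.639e-06/1.383e-03) = ln(3.64153e-06)/ln(0.00190817) ≈ 2.0000.
Then err_7 ≈ err_6·(err_6/err_5)^p = 9.610e-12·(3.64153e-06)^2.0000 = 9.610e-12·1.32607e-11 ≈ 1.274e-22.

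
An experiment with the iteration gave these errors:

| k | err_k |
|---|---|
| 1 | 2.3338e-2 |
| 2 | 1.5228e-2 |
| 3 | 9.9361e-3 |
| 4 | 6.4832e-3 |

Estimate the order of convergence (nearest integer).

Consecutive ratios: err_4/err_3 = 6.4832e-3/9.9361e-3 = 0.652489, err_3/err_2 = 9.9361e-3/1.5228e-2 = 0.652489.
p ≈ ln(0.652489)/ln(0.652489) = -0.4270/-0.4270 ≈ 1.00.
So the convergence is linear (order 1).

1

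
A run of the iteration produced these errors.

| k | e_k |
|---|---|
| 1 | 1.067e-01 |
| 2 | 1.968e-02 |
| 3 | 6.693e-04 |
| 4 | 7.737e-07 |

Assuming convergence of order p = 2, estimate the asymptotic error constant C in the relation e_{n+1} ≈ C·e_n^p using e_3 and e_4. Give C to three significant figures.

C ≈ e_4 / e_3^2
  = 7.737e-07 / (6.693e-04)^2
  = 7.737e-07 / 4.47962e-07 ≈ 1.7272

1.73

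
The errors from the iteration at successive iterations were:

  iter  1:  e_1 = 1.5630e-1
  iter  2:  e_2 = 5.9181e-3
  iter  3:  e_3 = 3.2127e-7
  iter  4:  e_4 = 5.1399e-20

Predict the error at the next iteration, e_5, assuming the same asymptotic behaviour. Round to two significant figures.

First estimate the order: p ≈ ln(e_4/e_3) / ln(e_3/e_2) = ln(5.1399e-20/3.2127e-7)/ln(3.2127e-7/5.9181e-3) = ln(1.59987e-13)/ln(5.4286e-05) ≈ 3.0000.
Then e_5 ≈ e_4·(e_4/e_3)^p = 5.1399e-20·(1.59987e-13)^3.0000 = 5.1399e-20·4.095e-39 ≈ 2.105e-58.

2.1e-58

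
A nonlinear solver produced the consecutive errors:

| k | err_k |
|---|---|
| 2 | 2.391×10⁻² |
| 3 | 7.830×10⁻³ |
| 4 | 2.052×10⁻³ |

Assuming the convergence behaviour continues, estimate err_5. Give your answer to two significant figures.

4.1e-4

First estimate the order: p ≈ ln(err_4/err_3) / ln(err_3/err_2) = ln(2.052×10⁻³/7.830×10⁻³)/ln(7.830×10⁻³/2.391×10⁻²) = ln(0.262069)/ln(0.327478) ≈ 1.1996.
Then err_5 ≈ err_4·(err_4/err_3)^p = 2.052×10⁻³·(0.262069)^1.1996 = 2.052×10⁻³·0.2006 ≈ 0.0004116.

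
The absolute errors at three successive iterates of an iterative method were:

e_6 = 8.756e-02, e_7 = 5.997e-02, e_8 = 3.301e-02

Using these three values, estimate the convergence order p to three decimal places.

p ≈ ln(e_8/e_7) / ln(e_7/e_6)
  = ln(3.301e-02/5.997e-02) / ln(5.997e-02/8.756e-02)
  = ln(0.550442) / ln(0.684902)
  = -0.597034 / -0.378480 ≈ 1.577452

1.577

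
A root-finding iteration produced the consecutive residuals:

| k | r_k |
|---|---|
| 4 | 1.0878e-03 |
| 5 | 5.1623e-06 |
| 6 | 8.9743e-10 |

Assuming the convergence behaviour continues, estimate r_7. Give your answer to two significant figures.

7.4e-16

First estimate the order: p ≈ ln(r_6/r_5) / ln(r_5/r_4) = ln(8.9743e-10/5.1623e-06)/ln(5.1623e-06/1.0878e-03) = ln(0.000173843)/ln(0.00474563) ≈ 1.6180.
Then r_7 ≈ r_6·(r_6/r_5)^p = 8.9743e-10·(0.000173843)^1.6180 = 8.9743e-10·8.25229e-07 ≈ 7.406e-16.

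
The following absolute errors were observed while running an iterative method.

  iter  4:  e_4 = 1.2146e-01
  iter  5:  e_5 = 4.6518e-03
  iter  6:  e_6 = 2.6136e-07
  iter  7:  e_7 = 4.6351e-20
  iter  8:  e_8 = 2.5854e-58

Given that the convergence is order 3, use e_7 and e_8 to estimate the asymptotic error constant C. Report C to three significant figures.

2.60

C ≈ e_8 / e_7^3
  = 2.5854e-58 / (4.6351e-20)^3
  = 2.5854e-58 / 9.95812e-59 ≈ 2.5963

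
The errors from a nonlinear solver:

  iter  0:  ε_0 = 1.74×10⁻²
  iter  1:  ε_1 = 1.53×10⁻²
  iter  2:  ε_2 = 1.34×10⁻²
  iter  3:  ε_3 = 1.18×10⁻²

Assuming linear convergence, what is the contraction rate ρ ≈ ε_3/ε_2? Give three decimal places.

0.881

ρ ≈ ε_3/ε_2 = 1.18×10⁻²/1.34×10⁻² = 0.88060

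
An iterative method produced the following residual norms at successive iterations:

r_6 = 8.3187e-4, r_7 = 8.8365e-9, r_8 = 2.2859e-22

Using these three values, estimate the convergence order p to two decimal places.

2.73

p ≈ ln(r_8/r_7) / ln(r_7/r_6)
  = ln(2.2859e-22/8.8365e-9) / ln(8.8365e-9/8.3187e-4)
  = ln(2.58688e-14) / ln(1.06225e-05)
  = -31.28574 / -11.45254 ≈ 2.73177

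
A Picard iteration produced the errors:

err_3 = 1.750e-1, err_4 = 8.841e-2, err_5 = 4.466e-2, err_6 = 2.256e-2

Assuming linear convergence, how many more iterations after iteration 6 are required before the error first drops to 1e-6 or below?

Rate ρ ≈ err_6/err_5 = 2.256e-2/4.466e-2 = 0.5052.
After j more steps, err_{6+j} ≈ 2.256e-2·ρ^j; need ρ^j ≤ 1e-6/2.256e-2 = 4.43262e-05.
j ≥ ln(4.43262e-05)/ln(0.5052) = -10.0239/-0.68280 = 14.681.
So 15 more iterations are needed.

15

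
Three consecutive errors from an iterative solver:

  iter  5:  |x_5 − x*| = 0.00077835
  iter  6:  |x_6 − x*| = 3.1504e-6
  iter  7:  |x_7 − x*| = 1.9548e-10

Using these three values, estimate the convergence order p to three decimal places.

p ≈ ln(|x_7 − x*|/|x_6 − x*|) / ln(|x_6 − x*|/|x_5 − x*|)
  = ln(1.9548e-10/3.1504e-6) / ln(3.1504e-6/0.00077835)
  = ln(6.20493e-05) / ln(0.00404754)
  = -9.687581 / -5.509646 ≈ 1.758295

1.758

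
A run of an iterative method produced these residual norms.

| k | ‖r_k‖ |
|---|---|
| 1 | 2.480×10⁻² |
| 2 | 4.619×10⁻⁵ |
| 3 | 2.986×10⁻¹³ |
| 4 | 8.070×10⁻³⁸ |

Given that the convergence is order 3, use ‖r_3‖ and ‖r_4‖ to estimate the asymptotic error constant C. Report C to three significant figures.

3.03

C ≈ ‖r_4‖ / ‖r_3‖^3
  = 8.070×10⁻³⁸ / (2.986×10⁻¹³)^3
  = 8.070×10⁻³⁸ / 2.66238e-38 ≈ 3.0311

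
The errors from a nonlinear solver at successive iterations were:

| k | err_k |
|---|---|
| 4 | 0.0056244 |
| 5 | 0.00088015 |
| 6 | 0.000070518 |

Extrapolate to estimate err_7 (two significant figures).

First estimate the order: p ≈ ln(err_6/err_5) / ln(err_5/err_4) = ln(0.000070518/0.00088015)/ln(0.00088015/0.0056244) = ln(0.0801204)/ln(0.156488) ≈ 1.3609.
Then err_7 ≈ err_6·(err_6/err_5)^p = 0.000070518·(0.0801204)^1.3609 = 0.000070518·0.0322184 ≈ 2.272e-06.

2.3e-6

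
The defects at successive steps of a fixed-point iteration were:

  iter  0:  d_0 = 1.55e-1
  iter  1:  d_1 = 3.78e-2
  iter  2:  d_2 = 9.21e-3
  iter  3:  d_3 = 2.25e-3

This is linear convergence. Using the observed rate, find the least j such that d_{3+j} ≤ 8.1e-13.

Rate ρ ≈ d_3/d_2 = 2.25e-3/9.21e-3 = 0.2443.
After j more steps, d_{3+j} ≈ 2.25e-3·ρ^j; need ρ^j ≤ 8.1e-13/2.25e-3 = 3.6e-10.
j ≥ ln(3.6e-10)/ln(0.2443) = -21.7449/-1.40936 = 15.429.
So 16 more iterations are needed.

16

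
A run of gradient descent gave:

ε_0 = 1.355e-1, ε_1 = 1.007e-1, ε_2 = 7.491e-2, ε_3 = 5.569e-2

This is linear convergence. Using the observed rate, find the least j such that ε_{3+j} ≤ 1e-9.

Rate ρ ≈ ε_3/ε_2 = 5.569e-2/7.491e-2 = 0.7434.
After j more steps, ε_{3+j} ≈ 5.569e-2·ρ^j; need ρ^j ≤ 1e-9/5.569e-2 = 1.79565e-08.
j ≥ ln(1.79565e-08)/ln(0.7434) = -17.8353/-0.29652 = 60.149.
So 61 more iterations are needed.

61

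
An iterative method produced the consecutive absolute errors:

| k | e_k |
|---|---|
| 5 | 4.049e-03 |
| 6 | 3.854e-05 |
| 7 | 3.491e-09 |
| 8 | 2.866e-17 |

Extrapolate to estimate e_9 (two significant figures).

First estimate the order: p ≈ ln(e_8/e_7) / ln(e_7/e_6) = ln(2.866e-17/3.491e-09)/ln(3.491e-09/3.854e-05) = ln(8.20968e-09)/ln(9.05812e-05) ≈ 1.9999.
Then e_9 ≈ e_8·(e_8/e_7)^p = 2.866e-17·(8.20968e-09)^1.9999 = 2.866e-17·6.75244e-17 ≈ 1.935e-33.

1.9e-33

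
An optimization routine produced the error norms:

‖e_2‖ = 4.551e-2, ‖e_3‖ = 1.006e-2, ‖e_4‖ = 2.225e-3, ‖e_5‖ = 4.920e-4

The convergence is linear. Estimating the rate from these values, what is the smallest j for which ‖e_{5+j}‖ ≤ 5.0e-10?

10

Rate ρ ≈ ‖e_5‖/‖e_4‖ = 4.920e-4/2.225e-3 = 0.2211.
After j more steps, ‖e_{5+j}‖ ≈ 4.920e-4·ρ^j; need ρ^j ≤ 5.0e-10/4.920e-4 = 1.01626e-06.
j ≥ ln(1.01626e-06)/ln(0.2211) = -13.7994/-1.50914 = 9.144.
So 10 more iterations are needed.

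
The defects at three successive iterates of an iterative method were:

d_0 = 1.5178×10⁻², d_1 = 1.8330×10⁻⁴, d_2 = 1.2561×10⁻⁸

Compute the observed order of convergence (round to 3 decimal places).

p ≈ ln(d_2/d_1) / ln(d_1/d_0)
  = ln(1.2561×10⁻⁸/1.8330×10⁻⁴) / ln(1.8330×10⁻⁴/1.5178×10⁻²)
  = ln(6.8527e-05) / ln(0.0120767)
  = -9.588283 / -4.416477 ≈ 2.171025

2.171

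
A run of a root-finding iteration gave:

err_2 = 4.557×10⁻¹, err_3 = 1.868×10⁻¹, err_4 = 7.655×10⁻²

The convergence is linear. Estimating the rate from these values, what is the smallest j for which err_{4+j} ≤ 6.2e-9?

19

Rate ρ ≈ err_4/err_3 = 7.655×10⁻²/1.868×10⁻¹ = 0.4098.
After j more steps, err_{4+j} ≈ 7.655×10⁻²·ρ^j; need ρ^j ≤ 6.2e-9/7.655×10⁻² = 8.09928e-08.
j ≥ ln(8.09928e-08)/ln(0.4098) = -16.3289/-0.89209 = 18.304.
So 19 more iterations are needed.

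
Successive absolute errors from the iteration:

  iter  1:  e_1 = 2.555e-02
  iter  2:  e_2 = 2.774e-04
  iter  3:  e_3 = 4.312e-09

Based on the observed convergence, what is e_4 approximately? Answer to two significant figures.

7.3e-21

First estimate the order: p ≈ ln(e_3/e_2) / ln(e_2/e_1) = ln(4.312e-09/2.774e-04)/ln(2.774e-04/2.555e-02) = ln(1.55443e-05)/ln(0.0108571) ≈ 2.4479.
Then e_4 ≈ e_3·(e_3/e_2)^p = 4.312e-09·(1.55443e-05)^2.4479 = 4.312e-09·1.69608e-12 ≈ 7.313e-21.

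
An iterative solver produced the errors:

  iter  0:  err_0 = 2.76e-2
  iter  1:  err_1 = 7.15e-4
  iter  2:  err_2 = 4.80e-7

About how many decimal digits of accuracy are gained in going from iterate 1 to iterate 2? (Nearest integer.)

3

Digits gained ≈ log₁₀(err_1/err_2) = log₁₀(7.15e-4/4.80e-7) = log₁₀(1489.58) ≈ 3.173.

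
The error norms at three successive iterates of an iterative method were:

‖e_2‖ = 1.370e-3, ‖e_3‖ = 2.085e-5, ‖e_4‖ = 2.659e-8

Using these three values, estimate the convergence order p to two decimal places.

1.59

p ≈ ln(‖e_4‖/‖e_3‖) / ln(‖e_3‖/‖e_2‖)
  = ln(2.659e-8/2.085e-5) / ln(2.085e-5/1.370e-3)
  = ln(0.0012753) / ln(0.015219)
  = -6.66457 / -4.18521 ≈ 1.59241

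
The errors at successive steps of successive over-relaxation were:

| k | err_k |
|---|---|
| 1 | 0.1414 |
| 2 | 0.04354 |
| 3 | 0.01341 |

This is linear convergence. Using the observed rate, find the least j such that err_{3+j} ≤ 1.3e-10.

Rate ρ ≈ err_3/err_2 = 0.01341/0.04354 = 0.3080.
After j more steps, err_{3+j} ≈ 0.01341·ρ^j; need ρ^j ≤ 1.3e-10/0.01341 = 9.69426e-09.
j ≥ ln(9.69426e-09)/ln(0.3080) = -18.4517/-1.17766 = 15.668.
So 16 more iterations are needed.

16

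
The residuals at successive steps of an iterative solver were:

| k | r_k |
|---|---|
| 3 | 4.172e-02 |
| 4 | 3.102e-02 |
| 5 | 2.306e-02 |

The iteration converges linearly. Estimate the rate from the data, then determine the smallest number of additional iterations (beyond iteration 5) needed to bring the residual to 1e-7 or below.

Rate ρ ≈ r_5/r_4 = 2.306e-02/3.102e-02 = 0.7434.
After j more steps, r_{5+j} ≈ 2.306e-02·ρ^j; need ρ^j ≤ 1e-7/2.306e-02 = 4.33651e-06.
j ≥ ln(4.33651e-06)/ln(0.7434) = -12.3484/-0.29652 = 41.644.
So 42 more iterations are needed.

42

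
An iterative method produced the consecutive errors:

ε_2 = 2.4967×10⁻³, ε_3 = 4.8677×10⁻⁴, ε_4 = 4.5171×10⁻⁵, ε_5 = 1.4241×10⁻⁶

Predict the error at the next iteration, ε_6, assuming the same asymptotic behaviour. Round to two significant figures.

9.3e-9

First estimate the order: p ≈ ln(ε_5/ε_4) / ln(ε_4/ε_3) = ln(1.4241×10⁻⁶/4.5171×10⁻⁵)/ln(4.5171×10⁻⁵/4.8677×10⁻⁴) = ln(0.0315269)/ln(0.0927974) ≈ 1.4541.
Then ε_6 ≈ ε_5·(ε_5/ε_4)^p = 1.4241×10⁻⁶·(0.0315269)^1.4541 = 1.4241×10⁻⁶·0.00656043 ≈ 9.343e-09.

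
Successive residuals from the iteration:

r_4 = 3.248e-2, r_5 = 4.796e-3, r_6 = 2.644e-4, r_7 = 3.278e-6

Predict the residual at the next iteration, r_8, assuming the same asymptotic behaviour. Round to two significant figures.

4.2e-9

First estimate the order: p ≈ ln(r_7/r_6) / ln(r_6/r_5) = ln(3.278e-6/2.644e-4)/ln(2.644e-4/4.796e-3) = ln(0.0123979)/ln(0.0551293) ≈ 1.5149.
Then r_8 ≈ r_7·(r_7/r_6)^p = 3.278e-6·(0.0123979)^1.5149 = 3.278e-6·0.00129304 ≈ 4.239e-09.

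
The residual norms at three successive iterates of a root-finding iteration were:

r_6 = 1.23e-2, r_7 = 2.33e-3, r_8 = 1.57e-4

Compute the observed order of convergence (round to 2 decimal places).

1.62

p ≈ ln(r_8/r_7) / ln(r_7/r_6)
  = ln(1.57e-4/2.33e-3) / ln(2.33e-3/1.23e-2)
  = ln(0.067382) / ln(0.189431)
  = -2.69738 / -1.66373 ≈ 1.62128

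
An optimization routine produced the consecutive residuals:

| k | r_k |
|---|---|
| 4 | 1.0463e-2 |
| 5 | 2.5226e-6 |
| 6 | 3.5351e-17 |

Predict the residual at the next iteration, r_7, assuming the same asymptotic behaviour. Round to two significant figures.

First estimate the order: p ≈ ln(r_6/r_5) / ln(r_5/r_4) = ln(3.5351e-17/2.5226e-6)/ln(2.5226e-6/1.0463e-2) = ln(1.40137e-11)/ln(0.000241097) ≈ 3.0000.
Then r_7 ≈ r_6·(r_6/r_5)^p = 3.5351e-17·(1.40137e-11)^3.0000 = 3.5351e-17·2.75206e-33 ≈ 9.729e-50.

9.7e-50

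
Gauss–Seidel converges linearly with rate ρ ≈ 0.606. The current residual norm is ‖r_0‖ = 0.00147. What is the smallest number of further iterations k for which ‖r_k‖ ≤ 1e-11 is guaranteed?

After k steps, ‖r_k‖ ≈ 0.00147·0.606^k.
Need 0.606^k ≤ 1e-11/0.00147 = 6.80272e-09.
k ≥ ln(6.80272e-09)/ln(0.606) = -18.8059/-0.50088 = 37.546.
Smallest integer k = 38.

38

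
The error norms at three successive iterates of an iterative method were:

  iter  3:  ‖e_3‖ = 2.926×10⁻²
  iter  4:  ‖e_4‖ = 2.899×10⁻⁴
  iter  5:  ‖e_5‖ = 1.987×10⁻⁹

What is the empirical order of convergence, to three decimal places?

2.577

p ≈ ln(‖e_5‖/‖e_4‖) / ln(‖e_4‖/‖e_3‖)
  = ln(1.987×10⁻⁹/2.899×10⁻⁴) / ln(2.899×10⁻⁴/2.926×10⁻²)
  = ln(6.85409e-06) / ln(0.00990772)
  = -11.890665 / -4.614441 ≈ 2.576838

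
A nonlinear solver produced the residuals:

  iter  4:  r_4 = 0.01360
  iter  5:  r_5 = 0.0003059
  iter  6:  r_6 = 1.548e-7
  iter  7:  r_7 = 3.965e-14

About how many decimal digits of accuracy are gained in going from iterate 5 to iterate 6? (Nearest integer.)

3

Digits gained ≈ log₁₀(r_5/r_6) = log₁₀(0.0003059/1.548e-7) = log₁₀(1976.1) ≈ 3.296.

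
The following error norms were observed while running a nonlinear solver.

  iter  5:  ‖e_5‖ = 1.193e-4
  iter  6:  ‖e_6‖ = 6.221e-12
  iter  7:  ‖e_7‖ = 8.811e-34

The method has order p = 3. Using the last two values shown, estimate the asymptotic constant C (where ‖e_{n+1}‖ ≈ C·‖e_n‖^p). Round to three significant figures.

3.66

C ≈ ‖e_7‖ / ‖e_6‖^3
  = 8.811e-34 / (6.221e-12)^3
  = 8.811e-34 / 2.40758e-34 ≈ 3.6597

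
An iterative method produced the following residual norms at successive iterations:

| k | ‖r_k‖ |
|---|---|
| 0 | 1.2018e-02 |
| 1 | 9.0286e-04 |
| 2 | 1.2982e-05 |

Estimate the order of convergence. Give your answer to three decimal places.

p ≈ ln(‖r_2‖/‖r_1‖) / ln(‖r_1‖/‖r_0‖)
  = ln(1.2982e-05/9.0286e-04) / ln(9.0286e-04/1.2018e-02)
  = ln(0.0143788) / ln(0.0751256)
  = -4.242000 / -2.588594 ≈ 1.638727

1.639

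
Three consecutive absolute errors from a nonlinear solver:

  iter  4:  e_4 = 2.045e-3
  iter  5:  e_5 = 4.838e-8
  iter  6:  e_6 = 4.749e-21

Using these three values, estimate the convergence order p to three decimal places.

2.812

p ≈ ln(e_6/e_5) / ln(e_5/e_4)
  = ln(4.749e-21/4.838e-8) / ln(4.838e-8/2.045e-3)
  = ln(9.81604e-14) / ln(2.36577e-05)
  = -29.952174 / -10.651822 ≈ 2.811930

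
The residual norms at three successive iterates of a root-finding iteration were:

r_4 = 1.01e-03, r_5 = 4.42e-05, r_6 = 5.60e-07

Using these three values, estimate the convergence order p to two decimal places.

p ≈ ln(r_6/r_5) / ln(r_5/r_4)
  = ln(5.60e-07/4.42e-05) / ln(4.42e-05/1.01e-03)
  = ln(0.0126697) / ln(0.0437624)
  = -4.36854 / -3.12898 ≈ 1.39615

1.40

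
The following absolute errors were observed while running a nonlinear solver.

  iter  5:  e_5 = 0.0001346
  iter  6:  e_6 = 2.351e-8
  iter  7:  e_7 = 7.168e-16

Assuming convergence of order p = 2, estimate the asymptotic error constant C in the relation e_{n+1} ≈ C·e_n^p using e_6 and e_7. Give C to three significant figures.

C ≈ e_7 / e_6^2
  = 7.168e-16 / (2.351e-8)^2
  = 7.168e-16 / 5.5272e-16 ≈ 1.2969

1.30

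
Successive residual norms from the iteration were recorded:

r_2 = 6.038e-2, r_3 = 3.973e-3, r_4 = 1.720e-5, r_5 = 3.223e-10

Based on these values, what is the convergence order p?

2

Consecutive ratios: r_5/r_4 = 3.223e-10/1.720e-5 = 1.87384e-05, r_4/r_3 = 1.720e-5/3.973e-3 = 0.00432922.
p ≈ ln(1.87384e-05)/ln(0.00432922) = -10.8849/-5.4424 ≈ 2.00.
So the convergence is quadratic (order 2).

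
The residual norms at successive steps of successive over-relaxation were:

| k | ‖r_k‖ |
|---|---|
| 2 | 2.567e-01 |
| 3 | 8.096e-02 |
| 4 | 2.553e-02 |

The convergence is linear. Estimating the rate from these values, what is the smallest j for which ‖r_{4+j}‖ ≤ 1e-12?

Rate ρ ≈ ‖r_4‖/‖r_3‖ = 2.553e-02/8.096e-02 = 0.3153.
After j more steps, ‖r_{4+j}‖ ≈ 2.553e-02·ρ^j; need ρ^j ≤ 1e-12/2.553e-02 = 3.91696e-11.
j ≥ ln(3.91696e-11)/ln(0.3153) = -23.9631/-1.15423 = 20.761.
So 21 more iterations are needed.

21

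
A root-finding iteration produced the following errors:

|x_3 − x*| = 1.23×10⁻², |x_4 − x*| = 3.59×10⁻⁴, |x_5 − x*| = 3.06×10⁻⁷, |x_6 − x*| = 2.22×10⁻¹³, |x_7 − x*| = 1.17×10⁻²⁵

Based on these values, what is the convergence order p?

2

Consecutive ratios: |x_7 − x*|/|x_6 − x*| = 1.17×10⁻²⁵/2.22×10⁻¹³ = 5.27027e-13, |x_6 − x*|/|x_5 − x*| = 2.22×10⁻¹³/3.06×10⁻⁷ = 7.2549e-07.
p ≈ ln(5.27027e-13)/ln(7.2549e-07) = -28.2715/-14.1364 ≈ 2.00.
So the convergence is quadratic (order 2).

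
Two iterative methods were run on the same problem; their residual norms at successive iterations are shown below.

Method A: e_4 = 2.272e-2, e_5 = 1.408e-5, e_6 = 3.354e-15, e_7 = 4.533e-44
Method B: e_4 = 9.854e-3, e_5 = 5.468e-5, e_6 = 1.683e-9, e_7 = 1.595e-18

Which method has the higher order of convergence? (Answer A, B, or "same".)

A

Method A: p ≈ ln(4.533e-44/3.354e-15)/ln(3.354e-15/1.408e-5) ≈ 3.00.
Method B: p ≈ ln(1.595e-18/1.683e-9)/ln(1.683e-9/5.468e-5) ≈ 2.00.
Method A has the higher order (≈3.0 vs ≈2.0).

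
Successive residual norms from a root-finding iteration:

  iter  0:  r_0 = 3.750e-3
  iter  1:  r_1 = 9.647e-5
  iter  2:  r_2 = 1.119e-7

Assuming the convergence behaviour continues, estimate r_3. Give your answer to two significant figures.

First estimate the order: p ≈ ln(r_2/r_1) / ln(r_1/r_0) = ln(1.119e-7/9.647e-5)/ln(9.647e-5/3.750e-3) = ln(0.00115995)/ln(0.0257253) ≈ 1.8467.
Then r_3 ≈ r_2·(r_2/r_1)^p = 1.119e-7·(0.00115995)^1.8467 = 1.119e-7·3.79228e-06 ≈ 4.244e-13.

4.2e-13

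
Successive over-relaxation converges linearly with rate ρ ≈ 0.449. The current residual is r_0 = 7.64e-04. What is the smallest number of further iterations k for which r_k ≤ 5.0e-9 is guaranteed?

After k steps, r_k ≈ 7.64e-04·0.449^k.
Need 0.449^k ≤ 5.0e-9/7.64e-04 = 6.5445e-06.
k ≥ ln(6.5445e-06)/ln(0.449) = -11.9369/-0.80073 = 14.908.
Smallest integer k = 15.

15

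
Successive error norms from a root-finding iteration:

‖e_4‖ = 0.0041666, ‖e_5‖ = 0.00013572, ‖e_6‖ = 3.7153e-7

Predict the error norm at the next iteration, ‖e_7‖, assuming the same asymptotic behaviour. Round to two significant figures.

First estimate the order: p ≈ ln(‖e_6‖/‖e_5‖) / ln(‖e_5‖/‖e_4‖) = ln(3.7153e-7/0.00013572)/ln(0.00013572/0.0041666) = ln(0.00273747)/ln(0.0325733) ≈ 1.7232.
Then ‖e_7‖ ≈ ‖e_6‖·(‖e_6‖/‖e_5‖)^p = 3.7153e-7·(0.00273747)^1.7232 = 3.7153e-7·3.83743e-05 ≈ 1.426e-11.

1.4e-11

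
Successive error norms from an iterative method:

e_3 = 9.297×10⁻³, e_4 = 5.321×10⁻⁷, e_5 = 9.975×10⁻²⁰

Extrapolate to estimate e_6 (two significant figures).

6.6e-58

First estimate the order: p ≈ ln(e_5/e_4) / ln(e_4/e_3) = ln(9.975×10⁻²⁰/5.321×10⁻⁷)/ln(5.321×10⁻⁷/9.297×10⁻³) = ln(1.87465e-13)/ln(5.72335e-05) ≈ 3.0000.
Then e_6 ≈ e_5·(e_5/e_4)^p = 9.975×10⁻²⁰·(1.87465e-13)^3.0000 = 9.975×10⁻²⁰·6.58811e-39 ≈ 6.572e-58.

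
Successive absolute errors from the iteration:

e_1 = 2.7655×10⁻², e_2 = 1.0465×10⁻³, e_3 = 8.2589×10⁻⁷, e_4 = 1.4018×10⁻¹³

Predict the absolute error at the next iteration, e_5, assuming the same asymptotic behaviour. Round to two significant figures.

2.4e-28

First estimate the order: p ≈ ln(e_4/e_3) / ln(e_3/e_2) = ln(1.4018×10⁻¹³/8.2589×10⁻⁷)/ln(8.2589×10⁻⁷/1.0465×10⁻³) = ln(1.69732e-07)/ln(0.000789193) ≈ 2.1820.
Then e_5 ≈ e_4·(e_4/e_3)^p = 1.4018×10⁻¹³·(1.69732e-07)^2.1820 = 1.4018×10⁻¹³·1.68789e-15 ≈ 2.366e-28.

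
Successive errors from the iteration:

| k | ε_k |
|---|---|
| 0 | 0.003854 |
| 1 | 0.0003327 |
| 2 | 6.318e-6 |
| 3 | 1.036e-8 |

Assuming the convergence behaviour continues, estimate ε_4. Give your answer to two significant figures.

First estimate the order: p ≈ ln(ε_3/ε_2) / ln(ε_2/ε_1) = ln(1.036e-8/6.318e-6)/ln(6.318e-6/0.0003327) = ln(0.00163976)/ln(0.0189901) ≈ 1.6179.
Then ε_4 ≈ ε_3·(ε_3/ε_2)^p = 1.036e-8·(0.00163976)^1.6179 = 1.036e-8·3.1174e-05 ≈ 3.23e-13.

3.2e-13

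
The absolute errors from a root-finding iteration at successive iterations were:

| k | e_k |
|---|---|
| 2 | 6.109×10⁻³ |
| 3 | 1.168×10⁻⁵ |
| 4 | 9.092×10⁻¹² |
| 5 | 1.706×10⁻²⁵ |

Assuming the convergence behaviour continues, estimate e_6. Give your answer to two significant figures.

2.4e-56

First estimate the order: p ≈ ln(e_5/e_4) / ln(e_4/e_3) = ln(1.706×10⁻²⁵/9.092×10⁻¹²)/ln(9.092×10⁻¹²/1.168×10⁻⁵) = ln(1.87637e-14)/ln(7.78425e-07) ≈ 2.2470.
Then e_6 ≈ e_5·(e_5/e_4)^p = 1.706×10⁻²⁵·(1.87637e-14)^2.2470 = 1.706×10⁻²⁵·1.43267e-31 ≈ 2.444e-56.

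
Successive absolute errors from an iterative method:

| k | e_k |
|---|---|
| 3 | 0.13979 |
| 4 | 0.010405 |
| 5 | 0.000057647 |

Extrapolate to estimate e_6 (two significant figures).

1.8e-9

First estimate the order: p ≈ ln(e_5/e_4) / ln(e_4/e_3) = ln(0.000057647/0.010405)/ln(0.010405/0.13979) = ln(0.00554032)/ln(0.0744331) ≈ 2.0000.
Then e_6 ≈ e_5·(e_5/e_4)^p = 0.000057647·(0.00554032)^2.0000 = 0.000057647·3.06951e-05 ≈ 1.769e-09.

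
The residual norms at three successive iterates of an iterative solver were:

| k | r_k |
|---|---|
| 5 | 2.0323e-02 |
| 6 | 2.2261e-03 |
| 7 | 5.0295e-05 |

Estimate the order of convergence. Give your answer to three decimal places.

1.714

p ≈ ln(r_7/r_6) / ln(r_6/r_5)
  = ln(5.0295e-05/2.2261e-03) / ln(2.2261e-03/2.0323e-02)
  = ln(0.0225933) / ln(0.109536)
  = -3.790102 / -2.211502 ≈ 1.713814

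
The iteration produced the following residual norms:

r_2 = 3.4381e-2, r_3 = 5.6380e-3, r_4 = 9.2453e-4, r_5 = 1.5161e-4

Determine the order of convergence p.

Consecutive ratios: r_5/r_4 = 1.5161e-4/9.2453e-4 = 0.163986, r_4/r_3 = 9.2453e-4/5.6380e-3 = 0.163982.
p ≈ ln(0.163986)/ln(0.163982) = -1.8080/-1.8080 ≈ 1.00.
So the convergence is linear (order 1).

1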